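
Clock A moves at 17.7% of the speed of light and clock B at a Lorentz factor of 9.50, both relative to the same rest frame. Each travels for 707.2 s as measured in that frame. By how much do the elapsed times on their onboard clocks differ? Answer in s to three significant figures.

|τ_A − τ_B| = 622 s

A: β = 0.177; γ = 1/√(1 − 0.177²) = 1/√0.9687 = 1.016; τ_A = 707.2/1.016 = 696.0 s.
B: γ = 9.50; τ_B = 707.2/9.500 = 74.44 s.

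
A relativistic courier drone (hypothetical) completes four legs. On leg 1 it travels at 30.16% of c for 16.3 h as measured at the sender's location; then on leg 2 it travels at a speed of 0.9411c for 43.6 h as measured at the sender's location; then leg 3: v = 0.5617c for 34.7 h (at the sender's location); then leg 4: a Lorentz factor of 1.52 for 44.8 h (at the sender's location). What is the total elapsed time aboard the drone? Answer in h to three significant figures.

τ = 88.5 h

Leg 1: β = 0.3016; γ = 1/√(1 − 0.3016²) = 1/√0.9090 = 1.049; τ_1 = 16.3/1.049 = 15.54 h.
Leg 2: γ = 1/√(1 − 0.9411²) = 1/√0.1143 = 2.957; τ_2 = 43.6/2.957 = 14.74 h.
Leg 3: γ = 1/√(1 − 0.5617²) = 1/√0.6845 = 1.209; τ_3 = 34.7/1.209 = 28.71 h.
Leg 4: γ = 1.52; τ_4 = 44.8/1.520 = 29.47 h.
Total: 15.54 + 14.74 + 28.71 + 29.47 h.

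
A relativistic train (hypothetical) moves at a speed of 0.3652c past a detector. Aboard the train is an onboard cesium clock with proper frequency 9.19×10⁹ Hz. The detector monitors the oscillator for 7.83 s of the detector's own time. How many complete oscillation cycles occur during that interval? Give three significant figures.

γ = 1/√(1 − 0.3652²) = 1/√0.8666 = 1.074
During 7.83 s of lab time, the oscillator's proper time advances by τ = Δt/γ = 7.83/1.074 = 7.289 s = 7.289×10⁰ s.
N = f × τ = 9.19×10⁹ × 7.289×10⁰ = 6.699×10¹⁰.

N = 6.70×10¹⁰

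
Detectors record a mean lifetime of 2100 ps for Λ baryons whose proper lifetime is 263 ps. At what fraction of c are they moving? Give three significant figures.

γ = Δt/τ₀ = 2100/263 = 7.985
β = √(1 − 1/γ²) = √(1 − 0.01568) = √0.9843

v = 0.992c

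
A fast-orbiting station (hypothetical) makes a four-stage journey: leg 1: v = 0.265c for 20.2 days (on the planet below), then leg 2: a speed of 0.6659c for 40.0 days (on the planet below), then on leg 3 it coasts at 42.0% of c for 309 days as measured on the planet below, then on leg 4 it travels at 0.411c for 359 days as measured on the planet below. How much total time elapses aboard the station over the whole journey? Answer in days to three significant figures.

τ = 657 days

Leg 1: γ = 1/√(1 − 0.265²) = 1/√0.9298 = 1.037; τ_1 = 20.2/1.037 = 19.48 days.
Leg 2: γ = 1/√(1 − 0.6659²) = 1/√0.5566 = 1.340; τ_2 = 40.0/1.340 = 29.84 days.
Leg 3: β = 0.420; γ = 1/√(1 − 0.420²) = 1/√0.8236 = 1.102; τ_3 = 309/1.102 = 280.4 days.
Leg 4: γ = 1/√(1 − 0.411²) = 1/√0.8311 = 1.097; τ_4 = 359/1.097 = 327.3 days.
Total: 19.48 + 29.84 + 280.4 + 327.3 days.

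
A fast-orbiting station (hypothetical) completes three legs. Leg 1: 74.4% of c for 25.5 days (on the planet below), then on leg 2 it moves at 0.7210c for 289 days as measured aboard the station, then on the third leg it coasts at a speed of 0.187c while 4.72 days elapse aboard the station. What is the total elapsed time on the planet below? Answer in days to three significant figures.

Δt = 447 days

Leg 1: 25.5 days is already measured on the planet below.
Leg 2: γ = 1/√(1 − 0.7210²) = 1/√0.4802 = 1.443; Δt_2 = 1.443 × 289 = 417.1 days.
Leg 3: γ = 1/√(1 − 0.187²) = 1/√0.9650 = 1.018; Δt_3 = 1.018 × 4.72 = 4.805 days.
Total: 25.50 + 417.1 + 4.805 days.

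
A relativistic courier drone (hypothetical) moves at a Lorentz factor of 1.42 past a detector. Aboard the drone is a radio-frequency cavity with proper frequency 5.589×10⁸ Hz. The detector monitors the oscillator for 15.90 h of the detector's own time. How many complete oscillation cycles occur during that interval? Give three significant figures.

N = 2.25×10¹³

γ = 1.42
During 15.90 h of lab time, the oscillator's proper time advances by τ = Δt/γ = 15.90/1.420 = 11.20 h = 4.031×10⁴ s.
N = f × τ = 5.589×10⁸ × 4.031×10⁴ = 2.253×10¹³.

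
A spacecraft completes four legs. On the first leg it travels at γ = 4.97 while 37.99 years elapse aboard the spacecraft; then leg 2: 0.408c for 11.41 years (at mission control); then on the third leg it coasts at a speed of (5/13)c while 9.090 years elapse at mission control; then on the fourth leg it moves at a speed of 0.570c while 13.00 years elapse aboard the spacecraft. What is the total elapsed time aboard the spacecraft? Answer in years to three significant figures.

τ = 69.8 years

Leg 1: 37.99 years is already measured aboard the spacecraft.
Leg 2: γ = 1/√(1 − 0.408²) = 1/√0.8335 = 1.095; τ_2 = 11.41/1.095 = 10.42 years.
Leg 3: γ = 1/√(1 − (5/13)²) = 13/12 ≈ 1.083; τ_3 = 9.090/1.083 = 8.391 years.
Leg 4: 13.00 years is already measured aboard the spacecraft.
Total: 37.99 + 10.42 + 8.391 + 13.00 years.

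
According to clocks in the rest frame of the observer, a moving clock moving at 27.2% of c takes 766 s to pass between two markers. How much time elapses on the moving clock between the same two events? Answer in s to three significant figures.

β = 0.272; γ = 1/√(1 − 0.272²) = 1/√0.9260 = 1.039
The interval measured in the rest frame of the observer is the dilated one; the clock on the moving clock measures the proper time τ = Δt/γ = 766/1.039 s.

τ = 737 s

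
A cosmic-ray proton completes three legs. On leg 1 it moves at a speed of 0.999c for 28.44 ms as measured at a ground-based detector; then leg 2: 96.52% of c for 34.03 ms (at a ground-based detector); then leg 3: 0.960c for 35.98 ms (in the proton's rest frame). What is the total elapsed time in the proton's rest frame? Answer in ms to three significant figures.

τ = 46.2 ms

Leg 1: γ = 1/√(1 − 0.999²) = 1/√0.001999 = 22.37; τ_1 = 28.44/22.37 = 1.272 ms.
Leg 2: β = 0.9652; γ = 1/√(1 − 0.9652²) = 1/√0.06839 = 3.824; τ_2 = 34.03/3.824 = 8.899 ms.
Leg 3: 35.98 ms is already measured in the proton's rest frame.
Total: 1.272 + 8.899 + 35.98 ms.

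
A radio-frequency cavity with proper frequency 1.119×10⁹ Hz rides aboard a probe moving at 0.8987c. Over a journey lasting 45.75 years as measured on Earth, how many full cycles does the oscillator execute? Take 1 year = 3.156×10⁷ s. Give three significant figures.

N = 7.09×10¹⁷

γ = 1/√(1 − 0.8987²) = 1/√0.1923 = 2.280
The oscillator's own cycle count is N = f × τ where τ is the proper time aboard the probe. τ = Δt/γ = 45.75/2.280 = 20.06 years = 6.332×10⁸ s.
N = 1.119×10⁹ × 6.332×10⁸ = 7.086×10¹⁷.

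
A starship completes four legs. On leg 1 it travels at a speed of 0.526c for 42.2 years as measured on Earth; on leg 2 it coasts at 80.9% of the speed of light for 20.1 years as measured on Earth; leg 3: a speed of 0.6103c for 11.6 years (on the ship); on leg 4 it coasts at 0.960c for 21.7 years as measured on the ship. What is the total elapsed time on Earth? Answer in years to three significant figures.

Leg 1: 42.2 years is already measured on Earth.
Leg 2: 20.1 years is already measured on Earth.
Leg 3: γ = 1/√(1 − 0.6103²) = 1/√0.6275 = 1.262; Δt_3 = 1.262 × 11.6 = 14.64 years.
Leg 4: γ = 1/√(1 − 0.960²) = 25/7 ≈ 3.571; Δt_4 = 3.571 × 21.7 = 77.50 years.
Total: 42.20 + 20.10 + 14.64 + 77.50 years.

Δt = 154 years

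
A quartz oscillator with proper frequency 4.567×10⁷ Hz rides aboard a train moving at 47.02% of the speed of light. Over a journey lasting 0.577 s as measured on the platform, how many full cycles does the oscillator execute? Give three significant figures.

N = 2.33×10⁷

β = 0.4702; γ = 1/√(1 − 0.4702²) = 1/√0.7789 = 1.133
The oscillator's own cycle count is N = f × τ where τ is the proper time on the train. τ = Δt/γ = 0.577/1.133 = 0.5092 s = 5.092×10⁻¹ s.
N = 4.567×10⁷ × 5.092×10⁻¹ = 2.326×10⁷.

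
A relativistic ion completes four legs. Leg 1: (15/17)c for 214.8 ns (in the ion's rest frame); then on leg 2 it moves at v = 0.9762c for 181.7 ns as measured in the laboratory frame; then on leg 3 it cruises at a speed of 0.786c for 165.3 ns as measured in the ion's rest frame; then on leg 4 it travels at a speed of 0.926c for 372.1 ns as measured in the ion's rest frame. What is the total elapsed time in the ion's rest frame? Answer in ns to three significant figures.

Leg 1: 214.8 ns is already measured in the ion's rest frame.
Leg 2: γ = 1/√(1 − 0.9762²) = 1/√0.04703 = 4.611; τ_2 = 181.7/4.611 = 39.41 ns.
Leg 3: 165.3 ns is already measured in the ion's rest frame.
Leg 4: 372.1 ns is already measured in the ion's rest frame.
Total: 214.8 + 39.41 + 165.3 + 372.1 ns.

τ = 792 ns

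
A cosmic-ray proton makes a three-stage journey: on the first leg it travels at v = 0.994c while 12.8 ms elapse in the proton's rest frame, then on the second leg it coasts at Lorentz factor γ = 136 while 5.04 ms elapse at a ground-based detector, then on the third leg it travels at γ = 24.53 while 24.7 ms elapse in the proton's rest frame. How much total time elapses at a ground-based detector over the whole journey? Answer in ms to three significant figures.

Leg 1: γ = 1/√(1 − 0.994²) = 1/√0.01196 = 9.142; Δt_1 = 9.142 × 12.8 = 117.0 ms.
Leg 2: 5.04 ms is already measured at a ground-based detector.
Leg 3: γ = 24.53; Δt_3 = 24.53 × 24.7 = 605.9 ms.
Total: 117.0 + 5.040 + 605.9 ms.

Δt = 728 ms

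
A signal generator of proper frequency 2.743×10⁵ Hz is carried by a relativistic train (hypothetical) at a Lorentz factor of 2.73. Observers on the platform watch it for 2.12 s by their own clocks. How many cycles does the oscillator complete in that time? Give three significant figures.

γ = 2.73
During 2.12 s of lab time, the oscillator's proper time advances by τ = Δt/γ = 2.12/2.730 = 0.7766 s = 7.766×10⁻¹ s.
N = f × τ = 2.743×10⁵ × 7.766×10⁻¹ = 2.130×10⁵.

N = 2.13×10⁵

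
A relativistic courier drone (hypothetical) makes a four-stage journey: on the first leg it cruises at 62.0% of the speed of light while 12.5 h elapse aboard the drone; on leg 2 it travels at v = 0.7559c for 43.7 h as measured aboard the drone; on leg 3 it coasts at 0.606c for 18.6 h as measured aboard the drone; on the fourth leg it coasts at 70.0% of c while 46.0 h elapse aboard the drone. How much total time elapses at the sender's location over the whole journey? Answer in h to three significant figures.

Leg 1: β = 0.620; γ = 1/√(1 − 0.620²) = 1/√0.6156 = 1.275; Δt_1 = 1.275 × 12.5 = 15.93 h.
Leg 2: γ = 1/√(1 − 0.7559²) = 1/√0.4286 = 1.527; Δt_2 = 1.527 × 43.7 = 66.75 h.
Leg 3: γ = 1/√(1 − 0.606²) = 1/√0.6328 = 1.257; Δt_3 = 1.257 × 18.6 = 23.38 h.
Leg 4: β = 0.700; γ = 1/√(1 − 0.700²) = 1/√0.5100 = 1.400; Δt_4 = 1.400 × 46.0 = 64.41 h.
Total: 15.93 + 66.75 + 23.38 + 64.41 h.

Δt = 170 h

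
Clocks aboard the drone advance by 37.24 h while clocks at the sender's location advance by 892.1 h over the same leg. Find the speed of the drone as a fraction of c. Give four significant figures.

The proper time is measured aboard the drone (both events occur at the drone's location); Δt is measured at the sender's location. γ = Δt/τ = 892.1/37.24 = 23.96.
β = √(1 − 1/γ²) = √(1 − 0.001743) = √0.9983

β = 0.9991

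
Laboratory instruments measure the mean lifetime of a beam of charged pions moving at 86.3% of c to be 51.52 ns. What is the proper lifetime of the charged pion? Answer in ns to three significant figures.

τ₀ = 26.0 ns

β = 0.863; γ = 1/√(1 − 0.863²) = 1/√0.2552 = 1.979
The lab-frame lifetime is the dilated interval; the proper lifetime is τ₀ = Δt/γ = 51.52/1.979 ns.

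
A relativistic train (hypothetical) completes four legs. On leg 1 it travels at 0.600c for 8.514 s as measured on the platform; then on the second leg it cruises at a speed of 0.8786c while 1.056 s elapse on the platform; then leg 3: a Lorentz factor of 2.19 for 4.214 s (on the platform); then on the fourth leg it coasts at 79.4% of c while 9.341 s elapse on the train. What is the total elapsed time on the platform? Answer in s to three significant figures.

Leg 1: 8.514 s is already measured on the platform.
Leg 2: 1.056 s is already measured on the platform.
Leg 3: 4.214 s is already measured on the platform.
Leg 4: β = 0.794; γ = 1/√(1 − 0.794²) = 1/√0.3696 = 1.645; Δt_4 = 1.645 × 9.341 = 15.37 s.
Total: 8.514 + 1.056 + 4.214 + 15.37 s.

Δt = 29.1 s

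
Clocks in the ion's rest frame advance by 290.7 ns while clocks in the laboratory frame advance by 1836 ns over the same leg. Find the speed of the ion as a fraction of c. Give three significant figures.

The proper time is measured in the ion's rest frame (both events occur at the ion's location); Δt is measured in the laboratory frame. γ = Δt/τ = 1836/290.7 = 6.316.
β = √(1 − 1/γ²) = √(1 − 0.02507) = √0.9749

v = 0.987c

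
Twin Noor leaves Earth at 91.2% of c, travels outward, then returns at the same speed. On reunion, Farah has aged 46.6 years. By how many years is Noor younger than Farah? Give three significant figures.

Δt − τ = 27.5 years

β = 0.912; γ = 1/√(1 − 0.912²) = 1/√0.1683 = 2.438
Noor's elapsed proper time: τ = 46.6/2.438 = 19.11 years.
Age gap = Δt − τ = 46.6 − 19.11 years.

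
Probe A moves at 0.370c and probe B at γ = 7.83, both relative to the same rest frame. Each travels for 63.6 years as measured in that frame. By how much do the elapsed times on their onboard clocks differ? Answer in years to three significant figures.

A: γ = 1/√(1 − 0.370²) = 1/√0.8631 = 1.076; τ_A = 63.6/1.076 = 59.09 years.
B: γ = 7.83; τ_B = 63.6/7.830 = 8.123 years.

|τ_A − τ_B| = 51.0 years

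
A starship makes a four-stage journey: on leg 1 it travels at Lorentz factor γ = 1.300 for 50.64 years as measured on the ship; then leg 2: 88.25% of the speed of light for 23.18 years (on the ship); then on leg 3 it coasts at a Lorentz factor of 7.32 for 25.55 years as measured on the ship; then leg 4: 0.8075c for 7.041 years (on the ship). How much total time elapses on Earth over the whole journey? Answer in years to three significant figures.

Δt = 314 years

Leg 1: γ = 1.300; Δt_1 = 1.300 × 50.64 = 65.83 years.
Leg 2: β = 0.8825; γ = 1/√(1 − 0.8825²) = 1/√0.2212 = 2.126; Δt_2 = 2.126 × 23.18 = 49.29 years.
Leg 3: γ = 7.32; Δt_3 = 7.320 × 25.55 = 187.0 years.
Leg 4: γ = 1/√(1 − 0.8075²) = 1/√0.3479 = 1.695; Δt_4 = 1.695 × 7.041 = 11.94 years.
Total: 65.83 + 49.29 + 187.0 + 11.94 years.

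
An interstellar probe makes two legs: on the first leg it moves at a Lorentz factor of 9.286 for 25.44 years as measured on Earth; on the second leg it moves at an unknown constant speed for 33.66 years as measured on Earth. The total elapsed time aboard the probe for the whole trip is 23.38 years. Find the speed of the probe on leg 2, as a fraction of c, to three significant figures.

Leg 1: γ = 9.286; τ_1 = 25.44/9.286 = 2.740 years.
Leg 2: speed unknown; τ_2 = 33.66/γ_2.
Total proper time: 2.740 + τ_2 = 23.38, so τ_2 = 23.38 − 2.740 = 20.64 years.
γ_2 = 33.66/20.64 = 1.631; β = √(1 − 1/γ²) = √0.6240.

β = 0.790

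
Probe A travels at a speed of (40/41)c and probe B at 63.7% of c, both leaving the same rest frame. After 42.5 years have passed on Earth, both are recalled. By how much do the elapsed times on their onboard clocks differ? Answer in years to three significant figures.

A: γ = 1/√(1 − (40/41)²) = 41/9 ≈ 4.556; τ_A = 42.5/4.556 = 9.329 years.
B: β = 0.637; γ = 1/√(1 − 0.637²) = 1/√0.5942 = 1.297; τ_B = 42.5/1.297 = 32.76 years.

|τ_A − τ_B| = 23.4 years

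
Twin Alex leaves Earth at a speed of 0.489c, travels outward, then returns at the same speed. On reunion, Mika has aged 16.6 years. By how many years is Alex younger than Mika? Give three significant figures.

γ = 1/√(1 − 0.489²) = 1/√0.7609 = 1.146
Alex's elapsed proper time: τ = 16.6/1.146 = 14.48 years.
Age gap = Δt − τ = 16.6 − 14.48 years.

Δt − τ = 2.12 years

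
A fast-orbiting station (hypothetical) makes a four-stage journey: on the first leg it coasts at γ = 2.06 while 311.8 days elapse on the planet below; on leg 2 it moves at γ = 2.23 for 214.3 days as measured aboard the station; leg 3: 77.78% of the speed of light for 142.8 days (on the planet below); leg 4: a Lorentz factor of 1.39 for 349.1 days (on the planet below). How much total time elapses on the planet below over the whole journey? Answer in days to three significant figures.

Leg 1: 311.8 days is already measured on the planet below.
Leg 2: γ = 2.23; Δt_2 = 2.230 × 214.3 = 477.9 days.
Leg 3: 142.8 days is already measured on the planet below.
Leg 4: 349.1 days is already measured on the planet below.
Total: 311.8 + 477.9 + 142.8 + 349.1 days.

Δt = 1280 days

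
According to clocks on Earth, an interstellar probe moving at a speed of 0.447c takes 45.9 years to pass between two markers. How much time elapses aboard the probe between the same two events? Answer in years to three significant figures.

τ = 41.1 years

γ = 1/√(1 − 0.447²) = 1/√0.8002 = 1.118
The interval measured on Earth is the dilated one; the clock aboard the probe measures the proper time τ = Δt/γ = 45.9/1.118 years.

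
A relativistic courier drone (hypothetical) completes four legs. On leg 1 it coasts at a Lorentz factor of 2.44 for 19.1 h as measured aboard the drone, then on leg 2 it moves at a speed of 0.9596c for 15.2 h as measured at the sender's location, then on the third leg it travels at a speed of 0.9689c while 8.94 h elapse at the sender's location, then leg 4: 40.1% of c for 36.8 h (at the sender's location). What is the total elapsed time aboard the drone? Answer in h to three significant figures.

Leg 1: 19.1 h is already measured aboard the drone.
Leg 2: γ = 1/√(1 − 0.9596²) = 1/√0.07917 = 3.554; τ_2 = 15.2/3.554 = 4.277 h.
Leg 3: γ = 1/√(1 − 0.9689²) = 1/√0.06123 = 4.041; τ_3 = 8.94/4.041 = 2.212 h.
Leg 4: β = 0.401; γ = 1/√(1 − 0.401²) = 1/√0.8392 = 1.092; τ_4 = 36.8/1.092 = 33.71 h.
Total: 19.10 + 4.277 + 2.212 + 33.71 h.

τ = 59.3 h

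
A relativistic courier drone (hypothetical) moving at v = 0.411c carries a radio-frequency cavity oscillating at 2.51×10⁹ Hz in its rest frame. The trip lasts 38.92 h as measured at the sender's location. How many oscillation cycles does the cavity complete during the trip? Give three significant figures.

N = 3.21×10¹⁴

γ = 1/√(1 − 0.411²) = 1/√0.8311 = 1.097
The oscillator's own cycle count is N = f × τ where τ is the proper time aboard the drone. τ = Δt/γ = 38.92/1.097 = 35.48 h = 1.277×10⁵ s.
N = 2.51×10⁹ × 1.277×10⁵ = 3.206×10¹⁴.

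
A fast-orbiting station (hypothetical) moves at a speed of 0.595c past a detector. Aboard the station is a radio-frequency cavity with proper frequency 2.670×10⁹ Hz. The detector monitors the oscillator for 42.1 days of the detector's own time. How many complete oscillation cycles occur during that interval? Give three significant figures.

γ = 1/√(1 − 0.595²) = 1/√0.6460 = 1.244
During 42.1 days of lab time, the oscillator's proper time advances by τ = Δt/γ = 42.1/1.244 = 33.84 days = 2.924×10⁶ s.
N = f × τ = 2.670×10⁹ × 2.924×10⁶ = 7.806×10¹⁵.

N = 7.81×10¹⁵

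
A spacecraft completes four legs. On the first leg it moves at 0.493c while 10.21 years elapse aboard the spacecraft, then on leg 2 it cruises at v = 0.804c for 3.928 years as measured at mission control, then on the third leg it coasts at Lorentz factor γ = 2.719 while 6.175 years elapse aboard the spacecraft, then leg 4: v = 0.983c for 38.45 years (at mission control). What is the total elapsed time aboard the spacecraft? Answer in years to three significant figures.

τ = 25.8 years

Leg 1: 10.21 years is already measured aboard the spacecraft.
Leg 2: γ = 1/√(1 − 0.804²) = 1/√0.3536 = 1.682; τ_2 = 3.928/1.682 = 2.336 years.
Leg 3: 6.175 years is already measured aboard the spacecraft.
Leg 4: γ = 1/√(1 − 0.983²) = 1/√0.03371 = 5.446; τ_4 = 38.45/5.446 = 7.060 years.
Total: 10.21 + 2.336 + 6.175 + 7.060 years.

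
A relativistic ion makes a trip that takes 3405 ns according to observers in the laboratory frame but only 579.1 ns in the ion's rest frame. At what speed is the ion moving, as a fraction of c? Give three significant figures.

β = 0.985

The proper time is measured in the ion's rest frame (both events occur at the ion's location); Δt is measured in the laboratory frame. γ = Δt/τ = 3405/579.1 = 5.880.
β = √(1 − 1/γ²) = √(1 − 0.02892) = √0.9711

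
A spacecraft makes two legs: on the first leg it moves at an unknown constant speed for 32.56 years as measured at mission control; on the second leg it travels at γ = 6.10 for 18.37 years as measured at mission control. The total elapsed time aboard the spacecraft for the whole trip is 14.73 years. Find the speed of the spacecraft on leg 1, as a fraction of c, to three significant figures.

Leg 1: speed unknown; τ_1 = 32.56/γ_1.
Leg 2: γ = 6.10; τ_2 = 18.37/6.100 = 3.011 years.
Total proper time: τ_1 + 3.011 = 14.73, so τ_1 = 14.73 − 3.011 = 11.72 years.
γ_1 = 32.56/11.72 = 2.779; β = √(1 − 1/γ²) = √0.8705.

β = 0.933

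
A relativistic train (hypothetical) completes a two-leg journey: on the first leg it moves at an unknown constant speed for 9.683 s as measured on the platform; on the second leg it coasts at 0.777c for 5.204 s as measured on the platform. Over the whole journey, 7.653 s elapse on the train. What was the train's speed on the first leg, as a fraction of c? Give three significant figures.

Leg 1: speed unknown; τ_1 = 9.683/γ_1.
Leg 2: γ = 1/√(1 − 0.777²) = 1/√0.3963 = 1.589; τ_2 = 5.204/1.589 = 3.276 s.
Total proper time: τ_1 + 3.276 = 7.653, so τ_1 = 7.653 − 3.276 = 4.377 s.
γ_1 = 9.683/4.377 = 2.212; β = √(1 − 1/γ²) = √0.7957.

β = 0.892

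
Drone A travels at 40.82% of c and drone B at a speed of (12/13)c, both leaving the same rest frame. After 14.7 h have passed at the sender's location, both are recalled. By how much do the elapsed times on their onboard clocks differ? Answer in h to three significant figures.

|τ_A − τ_B| = 7.77 h

A: β = 0.4082; γ = 1/√(1 − 0.4082²) = 1/√0.8334 = 1.095; τ_A = 14.7/1.095 = 13.42 h.
B: γ = 1/√(1 − (12/13)²) = 13/5 = 2.600; τ_B = 14.7/2.600 = 5.654 h.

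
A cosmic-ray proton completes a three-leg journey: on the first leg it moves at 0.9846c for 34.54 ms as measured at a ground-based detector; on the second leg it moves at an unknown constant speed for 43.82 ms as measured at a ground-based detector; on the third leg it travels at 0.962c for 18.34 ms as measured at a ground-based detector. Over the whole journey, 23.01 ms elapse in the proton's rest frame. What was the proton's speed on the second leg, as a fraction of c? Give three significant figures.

β = 0.962

Leg 1: γ = 1/√(1 − 0.9846²) = 1/√0.03056 = 5.720; τ_1 = 34.54/5.720 = 6.038 ms.
Leg 2: speed unknown; τ_2 = 43.82/γ_2.
Leg 3: γ = 1/√(1 − 0.962²) = 1/√0.07456 = 3.662; τ_3 = 18.34/3.662 = 5.008 ms.
Total proper time: 6.038 + τ_2 + 5.008 = 23.01, so τ_2 = 23.01 − 11.05 = 11.96 ms.
γ_2 = 43.82/11.96 = 3.663; β = √(1 − 1/γ²) = √0.9255.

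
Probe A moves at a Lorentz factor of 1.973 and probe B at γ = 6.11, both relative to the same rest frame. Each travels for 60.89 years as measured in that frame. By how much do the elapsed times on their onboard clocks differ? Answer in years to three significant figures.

A: γ = 1.973; τ_A = 60.89/1.973 = 30.86 years.
B: γ = 6.11; τ_B = 60.89/6.110 = 9.966 years.

|τ_A − τ_B| = 20.9 years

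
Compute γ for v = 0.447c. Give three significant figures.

γ = 1.12

γ = 1/√(1 − 0.447²) = 1/√0.8002 = 1.118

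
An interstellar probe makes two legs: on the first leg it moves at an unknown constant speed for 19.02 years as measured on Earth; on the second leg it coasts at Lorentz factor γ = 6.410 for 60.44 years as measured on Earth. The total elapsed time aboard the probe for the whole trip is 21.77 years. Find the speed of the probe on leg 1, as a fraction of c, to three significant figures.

Leg 1: speed unknown; τ_1 = 19.02/γ_1.
Leg 2: γ = 6.410; τ_2 = 60.44/6.410 = 9.429 years.
Total proper time: τ_1 + 9.429 = 21.77, so τ_1 = 21.77 − 9.429 = 12.34 years.
γ_1 = 19.02/12.34 = 1.541; β = √(1 − 1/γ²) = √0.5790.

β = 0.761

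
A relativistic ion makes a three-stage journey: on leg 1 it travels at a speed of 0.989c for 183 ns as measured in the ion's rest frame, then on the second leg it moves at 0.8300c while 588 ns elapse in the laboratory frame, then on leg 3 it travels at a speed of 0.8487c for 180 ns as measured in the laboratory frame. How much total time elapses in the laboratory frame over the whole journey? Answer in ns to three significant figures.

Leg 1: γ = 1/√(1 − 0.989²) = 1/√0.02188 = 6.761; Δt_1 = 6.761 × 183 = 1237 ns.
Leg 2: 588 ns is already measured in the laboratory frame.
Leg 3: 180 ns is already measured in the laboratory frame.
Total: 1237 + 588.0 + 180.0 ns.

Δt = 2010 ns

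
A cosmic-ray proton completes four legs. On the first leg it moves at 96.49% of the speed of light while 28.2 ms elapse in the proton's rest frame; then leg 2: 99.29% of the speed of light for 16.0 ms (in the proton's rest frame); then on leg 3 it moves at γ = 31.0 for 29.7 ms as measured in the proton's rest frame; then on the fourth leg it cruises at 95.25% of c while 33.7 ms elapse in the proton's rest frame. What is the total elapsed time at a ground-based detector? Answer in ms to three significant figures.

Leg 1: β = 0.9649; γ = 1/√(1 − 0.9649²) = 1/√0.06897 = 3.808; Δt_1 = 3.808 × 28.2 = 107.4 ms.
Leg 2: β = 0.9929; γ = 1/√(1 − 0.9929²) = 1/√0.01415 = 8.407; Δt_2 = 8.407 × 16.0 = 134.5 ms.
Leg 3: γ = 31.0; Δt_3 = 31.00 × 29.7 = 920.7 ms.
Leg 4: β = 0.9525; γ = 1/√(1 − 0.9525²) = 1/√0.09274 = 3.284; Δt_4 = 3.284 × 33.7 = 110.7 ms.
Total: 107.4 + 134.5 + 920.7 + 110.7 ms.

Δt = 1270 ms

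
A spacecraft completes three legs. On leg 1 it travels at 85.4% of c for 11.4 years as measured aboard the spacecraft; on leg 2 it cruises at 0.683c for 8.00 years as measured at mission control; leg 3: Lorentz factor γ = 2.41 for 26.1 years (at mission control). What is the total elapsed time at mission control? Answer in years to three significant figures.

Leg 1: β = 0.854; γ = 1/√(1 − 0.854²) = 1/√0.2707 = 1.922; Δt_1 = 1.922 × 11.4 = 21.91 years.
Leg 2: 8.00 years is already measured at mission control.
Leg 3: 26.1 years is already measured at mission control.
Total: 21.91 + 8.000 + 26.10 years.

Δt = 56.0 years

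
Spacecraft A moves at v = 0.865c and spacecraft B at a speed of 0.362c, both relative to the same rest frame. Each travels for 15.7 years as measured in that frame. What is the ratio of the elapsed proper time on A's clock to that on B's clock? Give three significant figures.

A: γ = 1/√(1 − 0.865²) = 1/√0.2518 = 1.993. B: γ = 1/√(1 − 0.362²) = 1/√0.8690 = 1.073.
τ_A/τ_B = γ_B/γ_A = 1.073/1.993 = 0.5383, so τ_A/τ_B = 0.5383.

τ_A/τ_B = 0.538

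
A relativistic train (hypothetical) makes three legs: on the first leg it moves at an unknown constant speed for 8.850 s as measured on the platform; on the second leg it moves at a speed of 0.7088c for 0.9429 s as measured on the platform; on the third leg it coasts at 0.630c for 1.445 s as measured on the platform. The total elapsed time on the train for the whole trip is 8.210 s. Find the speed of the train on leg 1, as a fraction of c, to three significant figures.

Leg 1: speed unknown; τ_1 = 8.850/γ_1.
Leg 2: γ = 1/√(1 − 0.7088²) = 1/√0.4976 = 1.418; τ_2 = 0.9429/1.418 = 0.6651 s.
Leg 3: γ = 1/√(1 − 0.630²) = 1/√0.6031 = 1.288; τ_3 = 1.445/1.288 = 1.122 s.
Total proper time: τ_1 + 0.6651 + 1.122 = 8.210, so τ_1 = 8.210 − 1.787 = 6.423 s.
γ_1 = 8.850/6.423 = 1.378; β = √(1 − 1/γ²) = √0.4733.

β = 0.688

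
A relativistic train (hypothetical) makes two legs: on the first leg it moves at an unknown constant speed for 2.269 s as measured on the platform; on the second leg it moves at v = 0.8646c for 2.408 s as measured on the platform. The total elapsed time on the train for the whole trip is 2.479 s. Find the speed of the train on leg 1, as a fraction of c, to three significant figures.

β = 0.829

Leg 1: speed unknown; τ_1 = 2.269/γ_1.
Leg 2: γ = 1/√(1 − 0.8646²) = 1/√0.2525 = 1.990; τ_2 = 2.408/1.990 = 1.210 s.
Total proper time: τ_1 + 1.210 = 2.479, so τ_1 = 2.479 − 1.210 = 1.269 s.
γ_1 = 2.269/1.269 = 1.788; β = √(1 − 1/γ²) = √0.6872.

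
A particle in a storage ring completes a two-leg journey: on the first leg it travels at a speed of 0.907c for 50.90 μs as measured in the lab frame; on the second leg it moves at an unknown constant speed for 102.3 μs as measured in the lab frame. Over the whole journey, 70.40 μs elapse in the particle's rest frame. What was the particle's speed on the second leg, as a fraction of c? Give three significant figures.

β = 0.878

Leg 1: γ = 1/√(1 − 0.907²) = 1/√0.1774 = 2.375; τ_1 = 50.90/2.375 = 21.44 μs.
Leg 2: speed unknown; τ_2 = 102.3/γ_2.
Total proper time: 21.44 + τ_2 = 70.40, so τ_2 = 70.40 − 21.44 = 48.96 μs.
γ_2 = 102.3/48.96 = 2.089; β = √(1 − 1/γ²) = √0.7709.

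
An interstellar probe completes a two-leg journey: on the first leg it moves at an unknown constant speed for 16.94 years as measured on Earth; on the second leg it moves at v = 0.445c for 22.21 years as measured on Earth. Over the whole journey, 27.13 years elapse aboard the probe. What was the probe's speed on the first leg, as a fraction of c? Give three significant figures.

Leg 1: speed unknown; τ_1 = 16.94/γ_1.
Leg 2: γ = 1/√(1 − 0.445²) = 1/√0.8020 = 1.117; τ_2 = 22.21/1.117 = 19.89 years.
Total proper time: τ_1 + 19.89 = 27.13, so τ_1 = 27.13 − 19.89 = 7.240 years.
γ_1 = 16.94/7.240 = 2.340; β = √(1 − 1/γ²) = √0.8173.

β = 0.904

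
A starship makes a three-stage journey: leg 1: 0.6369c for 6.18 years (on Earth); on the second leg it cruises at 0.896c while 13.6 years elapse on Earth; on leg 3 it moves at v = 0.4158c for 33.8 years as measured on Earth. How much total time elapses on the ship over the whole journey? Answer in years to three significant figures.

τ = 41.5 years

Leg 1: γ = 1/√(1 − 0.6369²) = 1/√0.5944 = 1.297; τ_1 = 6.18/1.297 = 4.764 years.
Leg 2: γ = 1/√(1 − 0.896²) = 1/√0.1972 = 2.252; τ_2 = 13.6/2.252 = 6.039 years.
Leg 3: γ = 1/√(1 − 0.4158²) = 1/√0.8271 = 1.100; τ_3 = 33.8/1.100 = 30.74 years.
Total: 4.764 + 6.039 + 30.74 years.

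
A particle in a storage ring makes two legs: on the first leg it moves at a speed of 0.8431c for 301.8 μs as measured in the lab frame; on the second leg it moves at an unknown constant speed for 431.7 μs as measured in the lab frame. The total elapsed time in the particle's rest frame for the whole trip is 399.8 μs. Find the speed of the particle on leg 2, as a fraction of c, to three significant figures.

Leg 1: γ = 1/√(1 − 0.8431²) = 1/√0.2892 = 1.860; τ_1 = 301.8/1.860 = 162.3 μs.
Leg 2: speed unknown; τ_2 = 431.7/γ_2.
Total proper time: 162.3 + τ_2 = 399.8, so τ_2 = 399.8 − 162.3 = 237.5 μs.
γ_2 = 431.7/237.5 = 1.818; β = √(1 − 1/γ²) = √0.6973.

β = 0.835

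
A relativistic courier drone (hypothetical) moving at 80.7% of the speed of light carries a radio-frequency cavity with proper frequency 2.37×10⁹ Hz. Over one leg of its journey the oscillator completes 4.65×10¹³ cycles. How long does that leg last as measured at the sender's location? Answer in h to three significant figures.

Δt = 9.23 h

β = 0.807; γ = 1/√(1 − 0.807²) = 1/√0.3488 = 1.693
Proper time for N cycles: τ = N/f = 4.65×10¹³/(2.37×10⁹) = 1.962×10⁴ s = 5.450 h.
Lab-frame duration Δt = γτ = 1.693 × 5.450 = 9.229 h.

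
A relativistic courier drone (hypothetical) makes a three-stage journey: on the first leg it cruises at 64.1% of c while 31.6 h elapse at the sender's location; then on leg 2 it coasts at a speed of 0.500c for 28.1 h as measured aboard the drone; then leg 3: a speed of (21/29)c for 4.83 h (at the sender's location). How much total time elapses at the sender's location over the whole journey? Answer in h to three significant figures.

Leg 1: 31.6 h is already measured at the sender's location.
Leg 2: γ = 1/√(1 − 0.500²) = 1/√0.7500 = 1.155; Δt_2 = 1.155 × 28.1 = 32.45 h.
Leg 3: 4.83 h is already measured at the sender's location.
Total: 31.60 + 32.45 + 4.830 h.

Δt = 68.9 h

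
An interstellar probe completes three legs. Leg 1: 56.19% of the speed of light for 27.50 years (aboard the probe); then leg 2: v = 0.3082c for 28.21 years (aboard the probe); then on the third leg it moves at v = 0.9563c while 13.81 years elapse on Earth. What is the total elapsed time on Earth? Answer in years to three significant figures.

Δt = 76.7 years

Leg 1: β = 0.5619; γ = 1/√(1 − 0.5619²) = 1/√0.6843 = 1.209; Δt_1 = 1.209 × 27.50 = 33.24 years.
Leg 2: γ = 1/√(1 − 0.3082²) = 1/√0.9050 = 1.051; Δt_2 = 1.051 × 28.21 = 29.65 years.
Leg 3: 13.81 years is already measured on Earth.
Total: 33.24 + 29.65 + 13.81 years.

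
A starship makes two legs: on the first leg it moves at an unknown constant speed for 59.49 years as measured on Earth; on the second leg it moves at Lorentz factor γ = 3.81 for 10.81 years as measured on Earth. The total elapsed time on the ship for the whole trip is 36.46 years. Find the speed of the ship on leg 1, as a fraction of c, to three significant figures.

β = 0.825

Leg 1: speed unknown; τ_1 = 59.49/γ_1.
Leg 2: γ = 3.81; τ_2 = 10.81/3.810 = 2.837 years.
Total proper time: τ_1 + 2.837 = 36.46, so τ_1 = 36.46 − 2.837 = 33.62 years.
γ_1 = 59.49/33.62 = 1.769; β = √(1 − 1/γ²) = √0.6806.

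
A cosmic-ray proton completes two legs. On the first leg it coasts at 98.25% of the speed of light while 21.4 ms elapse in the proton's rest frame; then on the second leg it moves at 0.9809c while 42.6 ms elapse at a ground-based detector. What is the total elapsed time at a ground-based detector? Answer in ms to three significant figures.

Δt = 157 ms

Leg 1: β = 0.9825; γ = 1/√(1 − 0.9825²) = 1/√0.03469 = 5.369; Δt_1 = 5.369 × 21.4 = 114.9 ms.
Leg 2: 42.6 ms is already measured at a ground-based detector.
Total: 114.9 + 42.60 ms.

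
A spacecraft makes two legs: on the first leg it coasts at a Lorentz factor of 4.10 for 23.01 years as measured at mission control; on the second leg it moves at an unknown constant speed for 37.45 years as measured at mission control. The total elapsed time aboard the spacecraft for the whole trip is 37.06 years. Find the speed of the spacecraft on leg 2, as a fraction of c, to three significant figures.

Leg 1: γ = 4.10; τ_1 = 23.01/4.100 = 5.612 years.
Leg 2: speed unknown; τ_2 = 37.45/γ_2.
Total proper time: 5.612 + τ_2 = 37.06, so τ_2 = 37.06 − 5.612 = 31.45 years.
γ_2 = 37.45/31.45 = 1.191; β = √(1 − 1/γ²) = √0.2949.

β = 0.543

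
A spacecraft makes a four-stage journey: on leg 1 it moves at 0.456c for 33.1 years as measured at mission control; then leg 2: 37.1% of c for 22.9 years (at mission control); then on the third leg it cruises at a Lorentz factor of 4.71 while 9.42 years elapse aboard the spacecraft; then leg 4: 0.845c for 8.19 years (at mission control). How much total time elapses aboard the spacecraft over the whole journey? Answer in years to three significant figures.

τ = 64.5 years

Leg 1: γ = 1/√(1 − 0.456²) = 1/√0.7921 = 1.124; τ_1 = 33.1/1.124 = 29.46 years.
Leg 2: β = 0.371; γ = 1/√(1 − 0.371²) = 1/√0.8624 = 1.077; τ_2 = 22.9/1.077 = 21.27 years.
Leg 3: 9.42 years is already measured aboard the spacecraft.
Leg 4: γ = 1/√(1 − 0.845²) = 1/√0.2860 = 1.870; τ_4 = 8.19/1.870 = 4.380 years.
Total: 29.46 + 21.27 + 9.420 + 4.380 years.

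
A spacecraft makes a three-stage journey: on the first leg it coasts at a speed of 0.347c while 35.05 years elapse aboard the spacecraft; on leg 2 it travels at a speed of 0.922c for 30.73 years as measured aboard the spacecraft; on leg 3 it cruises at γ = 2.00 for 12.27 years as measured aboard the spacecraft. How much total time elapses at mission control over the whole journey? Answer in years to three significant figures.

Leg 1: γ = 1/√(1 − 0.347²) = 1/√0.8796 = 1.066; Δt_1 = 1.066 × 35.05 = 37.37 years.
Leg 2: γ = 1/√(1 − 0.922²) = 1/√0.1499 = 2.583; Δt_2 = 2.583 × 30.73 = 79.37 years.
Leg 3: γ = 2.00; Δt_3 = 2.000 × 12.27 = 24.54 years.
Total: 37.37 + 79.37 + 24.54 years.

Δt = 141 years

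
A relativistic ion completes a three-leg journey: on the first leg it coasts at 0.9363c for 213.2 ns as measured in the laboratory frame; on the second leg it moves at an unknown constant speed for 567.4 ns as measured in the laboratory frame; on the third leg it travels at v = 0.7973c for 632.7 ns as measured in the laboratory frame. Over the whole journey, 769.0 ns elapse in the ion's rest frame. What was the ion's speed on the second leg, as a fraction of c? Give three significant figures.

Leg 1: γ = 1/√(1 − 0.9363²) = 1/√0.1233 = 2.847; τ_1 = 213.2/2.847 = 74.88 ns.
Leg 2: speed unknown; τ_2 = 567.4/γ_2.
Leg 3: γ = 1/√(1 − 0.7973²) = 1/√0.3643 = 1.657; τ_3 = 632.7/1.657 = 381.9 ns.
Total proper time: 74.88 + τ_2 + 381.9 = 769.0, so τ_2 = 769.0 − 456.8 = 312.2 ns.
γ_2 = 567.4/312.2 = 1.817; β = √(1 − 1/γ²) = √0.6972.

β = 0.835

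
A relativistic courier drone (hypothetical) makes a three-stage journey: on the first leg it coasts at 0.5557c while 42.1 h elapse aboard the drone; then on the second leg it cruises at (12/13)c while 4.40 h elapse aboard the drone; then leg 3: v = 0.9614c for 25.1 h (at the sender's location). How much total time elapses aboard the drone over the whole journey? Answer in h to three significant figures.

τ = 53.4 h

Leg 1: 42.1 h is already measured aboard the drone.
Leg 2: 4.40 h is already measured aboard the drone.
Leg 3: γ = 1/√(1 − 0.9614²) = 1/√0.07571 = 3.634; τ_3 = 25.1/3.634 = 6.906 h.
Total: 42.10 + 4.400 + 6.906 h.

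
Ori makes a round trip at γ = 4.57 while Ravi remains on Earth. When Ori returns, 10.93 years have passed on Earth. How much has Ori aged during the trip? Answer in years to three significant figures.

γ = 4.57
Ori's clock measures proper time along the trip: τ = Δt/γ = 10.93/4.570 years.

τ = 2.39 years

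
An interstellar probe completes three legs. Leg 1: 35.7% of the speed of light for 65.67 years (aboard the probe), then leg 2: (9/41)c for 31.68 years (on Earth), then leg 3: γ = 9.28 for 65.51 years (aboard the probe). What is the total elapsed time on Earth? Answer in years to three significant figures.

Leg 1: β = 0.357; γ = 1/√(1 − 0.357²) = 1/√0.8726 = 1.071; Δt_1 = 1.071 × 65.67 = 70.30 years.
Leg 2: 31.68 years is already measured on Earth.
Leg 3: γ = 9.28; Δt_3 = 9.280 × 65.51 = 607.9 years.
Total: 70.30 + 31.68 + 607.9 years.

Δt = 710 years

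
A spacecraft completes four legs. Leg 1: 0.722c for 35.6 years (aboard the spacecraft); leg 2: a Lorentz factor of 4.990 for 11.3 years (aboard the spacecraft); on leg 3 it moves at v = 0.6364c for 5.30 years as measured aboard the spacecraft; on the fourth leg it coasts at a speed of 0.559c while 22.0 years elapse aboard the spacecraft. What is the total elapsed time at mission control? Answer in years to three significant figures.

Δt = 141 years

Leg 1: γ = 1/√(1 − 0.722²) = 1/√0.4787 = 1.445; Δt_1 = 1.445 × 35.6 = 51.45 years.
Leg 2: γ = 4.990; Δt_2 = 4.990 × 11.3 = 56.39 years.
Leg 3: γ = 1/√(1 − 0.6364²) = 1/√0.5950 = 1.296; Δt_3 = 1.296 × 5.30 = 6.871 years.
Leg 4: γ = 1/√(1 − 0.559²) = 1/√0.6875 = 1.206; Δt_4 = 1.206 × 22.0 = 26.53 years.
Total: 51.45 + 56.39 + 6.871 + 26.53 years.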